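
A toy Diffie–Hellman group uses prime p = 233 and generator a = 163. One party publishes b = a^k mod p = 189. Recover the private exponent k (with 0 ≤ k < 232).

71

Baby-step giant-step with m = ceil(sqrt(232)) = 16.
Baby table (163^j mod 233 for j=0..15):
  0:1  1:163  2:7  3:209  4:49  5:65  6:110  7:222
  8:71  9:156  10:31  11:160  12:217  13:188  14:121  15:151
Giant step factor: 163^(-16) ≡ 74 (mod 233).
Scan 189·74^i mod 233 for i = 0, 1, …:
  i=0: 189   i=1: 6   i=2: 211   i=3: 3
  i=4: 222
Match at i=4, j=7: k = 4·16 + 7 = 71.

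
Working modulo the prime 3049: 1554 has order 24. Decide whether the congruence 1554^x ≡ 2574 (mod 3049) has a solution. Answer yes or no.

yes

2574 ∈ ⟨1554⟩ iff 2574^24 ≡ 1 (mod 3049), since |⟨1554⟩| = 24.
2574^24 mod 3049 = 1.
Since 1 = 1, 2574 lies in the subgroup.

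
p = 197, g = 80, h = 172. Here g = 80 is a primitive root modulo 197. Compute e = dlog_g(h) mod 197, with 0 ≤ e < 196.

180

Baby-step giant-step with m = ceil(sqrt(196)) = 14.
Baby table (80^j mod 197 for j=0..13):
  0:1  1:80  2:96  3:194  4:154  5:106  6:9  7:129
  8:76  9:170  10:7  11:166  12:81  13:176
Giant step factor: 80^(-14) ≡ 161 (mod 197).
Scan 172·161^i mod 197 for i = 0, 1, …:
  i=0: 172   i=1: 112   i=2: 105   i=3: 160
  i=4: 150   i=5: 116   i=6: 158   i=7: 25
  i=8: 85   i=9: 92   i=10: 37   i=11: 47
  i=12: 81
Match at i=12, j=12: e = 12·14 + 12 = 180.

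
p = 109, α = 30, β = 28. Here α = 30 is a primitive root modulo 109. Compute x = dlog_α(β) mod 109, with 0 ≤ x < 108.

2

Baby-step giant-step with m = ceil(sqrt(108)) = 11.
Baby table (30^j mod 109 for j=0..10):
  0:1  1:30  2:28  3:77  4:21  5:85  6:43  7:91
  8:5  9:41  10:31
Giant step factor: 30^(-11) ≡ 47 (mod 109).
Scan 28·47^i mod 109 for i = 0, 1, …:
  i=0: 28
Match at i=0, j=2: x = 0·11 + 2 = 2.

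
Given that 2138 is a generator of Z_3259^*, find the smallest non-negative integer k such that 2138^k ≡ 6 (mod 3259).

Baby-step giant-step with m = ceil(sqrt(3258)) = 58.
Baby table (2138^j mod 3259 for j=0..57):
  0:1  1:2138  2:1926  3:1671  4:734  5:1713  6:2537  7:1130
  8:1021  9:2627  10:1269  11:1634  12:3103  13:2149  14:2631  15:44
  16:2820  17:10  18:1826  19:2965  20:415  21:822  22:835  23:2557
  24:1523  25:433  26:198  27:2913  28:45  29:1699  30:1936  31:238
  32:440  33:2128  34:100  35:1965  36:319  37:891  38:1702  39:1832
  40:2757  41:2194  42:1071  43:1980  44:3058  45:450  46:695  47:3065
  48:2380  49:1141  50:1726  51:1000  52:96  53:3190  54:2392  55:725
  56:2025  57:1498
Giant step factor: 2138^(-58) ≡ 2154 (mod 3259).
Scan 6·2154^i mod 3259 for i = 0, 1, …:
  i=0: 6   i=1: 3147   i=2: 3177   i=3: 2617
  i=4: 2207   i=5: 2256   i=6: 255   i=7: 1758
  i=8: 3033   i=9: 2046     …   i=50: 1061
  i=51: 835
Match at i=51, j=22: k = 51·58 + 22 = 2980.

2980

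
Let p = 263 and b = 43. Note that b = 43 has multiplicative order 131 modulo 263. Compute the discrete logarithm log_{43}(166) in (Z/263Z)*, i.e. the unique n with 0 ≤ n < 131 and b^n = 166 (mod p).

126

Baby-step giant-step with m = ceil(sqrt(131)) = 12.
Baby table (43^j mod 263 for j=0..11):
  0:1  1:43  2:8  3:81  4:64  5:122  6:249  7:187
  8:151  9:181  10:156  11:133
Giant step factor: 43^(-12) ≡ 157 (mod 263).
Scan 166·157^i mod 263 for i = 0, 1, …:
  i=0: 166   i=1: 25   i=2: 243   i=3: 16
  i=4: 145   i=5: 147   i=6: 198   i=7: 52
  i=8: 11   i=9: 149   i=10: 249
Match at i=10, j=6: n = 10·12 + 6 = 126.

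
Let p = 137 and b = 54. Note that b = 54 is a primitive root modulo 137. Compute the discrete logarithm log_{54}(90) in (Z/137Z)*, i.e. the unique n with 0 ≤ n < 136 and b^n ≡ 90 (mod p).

Baby-step giant-step with m = ceil(sqrt(136)) = 12.
Baby table (54^j mod 137 for j=0..11):
  0:1  1:54  2:39  3:51  4:14  5:71  6:135  7:29
  8:59  9:35  10:109  11:132
Giant step factor: 54^(-12) ≡ 103 (mod 137).
Scan 90·103^i mod 137 for i = 0, 1, …:
  i=0: 90   i=1: 91   i=2: 57   i=3: 117
  i=4: 132
Match at i=4, j=11: n = 4·12 + 11 = 59.

59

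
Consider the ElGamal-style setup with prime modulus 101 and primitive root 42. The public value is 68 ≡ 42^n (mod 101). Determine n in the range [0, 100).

Baby-step giant-step with m = ceil(sqrt(100)) = 10.
Baby table (42^j mod 101 for j=0..9):
  0:1  1:42  2:47  3:55  4:88  5:60  6:96  7:93
  8:68  9:28
Giant step factor: 42^(-10) ≡ 14 (mod 101).
Scan 68·14^i mod 101 for i = 0, 1, …:
  i=0: 68
Match at i=0, j=8: n = 0·10 + 8 = 8.

8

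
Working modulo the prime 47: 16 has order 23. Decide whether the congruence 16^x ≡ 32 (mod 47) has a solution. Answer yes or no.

yes

⟨16⟩ has order 23; its elements mod 47 are {1, 2, 3, 4, 6, 7, 8, 9, 12, 14, 16, 17, 18, 21, 24, 25, 27, 28, 32, 34, 36, 37, 42}.
32 is in this set.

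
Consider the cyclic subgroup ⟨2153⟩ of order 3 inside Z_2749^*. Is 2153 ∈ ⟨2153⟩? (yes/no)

⟨2153⟩ has order 3; its elements mod 2749 are {1, 595, 2153}.
2153 is in this set.

yes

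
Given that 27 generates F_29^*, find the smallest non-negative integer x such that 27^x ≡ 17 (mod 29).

Successive powers of 27 modulo 29:
  27^0=1  27^1=27  27^2=4  27^3=21  27^4=16  27^5=26
  27^6=6  27^7=17
So 27^7 ≡ 17 (mod 29), giving x = 7.

7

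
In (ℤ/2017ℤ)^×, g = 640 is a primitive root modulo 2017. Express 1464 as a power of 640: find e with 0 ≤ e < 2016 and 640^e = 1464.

Baby-step giant-step with m = ceil(sqrt(2016)) = 45.
Baby table (640^j mod 2017 for j=0..44):
  0:1  1:640  2:149  3:561  4:14  5:892  6:69  7:1803
  8:196  9:386  10:966  11:1038  12:727  13:1370  14:1422  15:413
  16:93  17:1027  18:1755  19:1748  20:1302  21:259  22:366  23:268
  24:75  25:1609  26:1090  27:1735  28:1050  29:339  30:1141  31:86
  32:581  33:712  34:1855  35:1204  36:66  37:1900  38:1766  39:720
  40:924  41:379  42:520  43:2012  44:834
Giant step factor: 640^(-45) ≡ 1064 (mod 2017).
Scan 1464·1064^i mod 2017 for i = 0, 1, …:
  i=0: 1464   i=1: 572   i=2: 1491   i=3: 1062
  i=4: 448   i=5: 660   i=6: 324   i=7: 1846
  i=8: 1603   i=9: 1227   i=10: 529   i=11: 113
  i=12: 1229   i=13: 640
Match at i=13, j=1: e = 13·45 + 1 = 586.

586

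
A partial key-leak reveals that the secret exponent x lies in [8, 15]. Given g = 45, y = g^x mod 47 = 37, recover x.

Compute 45^8 mod 47 = 21, then multiply by 45 repeatedly:
  45^8=21  45^9=5  45^10=37
Found 37 at exponent 10.

10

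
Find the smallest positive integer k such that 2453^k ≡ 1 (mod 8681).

4340

The order of 2453 must divide p − 1 = 8680 = 2^3 · 5 · 7 · 31.
Divisors: 1, 2, 4, 5, 7, 8, 10, 14, 20, 28, 31, 35, 40, 56, 62, 70, 124, 140, 155, 217, 248, 280, 310, 434, 620, 868, 1085, 1240, 1736, 2170, 4340, 8680.
Check each in increasing order: 2453^1 ≡ 2453;  2453^2 ≡ 1276;  2453^4 ≡ 4829;  2453^5 ≡ 4653;  2453^7 ≡ 8105;  2453^8 ≡ 2075;  2453^10 ≡ 8676;  2453^14 ≡ 1898;  2453^20 ≡ 25;  2453^28 ≡ 8470;  2453^31 ≡ 5891;  2453^35 ≡ 2;  2453^40 ≡ 625;  2453^56 ≡ 1116;  2453^62 ≡ 5924;  2453^70 ≡ 4;  2453^124 ≡ 5174;  2453^140 ≡ 16;  2453^155 ≡ 1043;  2453^217 ≡ 6541;  2453^248 ≡ 6753;  2453^280 ≡ 256;  2453^310 ≡ 2724;  2453^434 ≡ 4713;  2453^620 ≡ 6602;  2453^868 ≡ 6371;  2453^1085 ≡ 3911;  2453^1240 ≡ 7784;  2453^1736 ≡ 5966;  2453^2170 ≡ 8680;  2453^4340 ≡ 1.
Smallest exponent giving 1 is 4340.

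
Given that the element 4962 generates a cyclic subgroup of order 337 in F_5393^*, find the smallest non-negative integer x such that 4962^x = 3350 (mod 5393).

Baby-step giant-step with m = ceil(sqrt(337)) = 19.
Baby table (4962^j mod 5393 for j=0..18):
  0:1  1:4962  2:2399  3:1487  4:870  5:2540  6:39  7:4763
  8:1880  9:4063  10:1572  11:1986  12:1521  13:2395  14:3211  15:2060
  16:1985  17:1952  18:5389
Giant step factor: 4962^(-19) ≡ 122 (mod 5393).
Scan 3350·122^i mod 5393 for i = 0, 1, …:
  i=0: 3350   i=1: 4225   i=2: 3115   i=3: 2520
  i=4: 39
Match at i=4, j=6: x = 4·19 + 6 = 82.

82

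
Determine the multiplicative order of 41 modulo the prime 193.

The order of 41 must divide p − 1 = 192 = 2^6 · 3.
Divisors: 1, 2, 3, 4, 6, 8, 12, 16, 24, 32, 48, 64, 96, 192.
Check each in increasing order: 41^1 ≡ 41;  41^2 ≡ 137;  41^3 ≡ 20;  41^4 ≡ 48;  41^6 ≡ 14;  41^8 ≡ 181;  41^12 ≡ 3;  41^16 ≡ 144;  41^24 ≡ 9;  41^32 ≡ 85;  41^48 ≡ 81;  41^64 ≡ 84;  41^96 ≡ 192;  41^192 ≡ 1.
Smallest exponent giving 1 is 192.

192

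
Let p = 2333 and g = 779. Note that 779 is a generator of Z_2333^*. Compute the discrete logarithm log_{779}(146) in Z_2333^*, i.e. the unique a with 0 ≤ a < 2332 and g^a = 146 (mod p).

1893

Baby-step giant-step with m = ceil(sqrt(2332)) = 49.
Baby table (779^j mod 2333 for j=0..48):
  0:1  1:779  2:261  3:348  4:464  5:2174  6:2121  7:495
  8:660  9:880  10:1951  11:1046  12:617  13:45  14:60  15:80
  16:1662  17:2216  18:2177  19:2125  20:1278  21:1704  22:2272  23:1474
  24:410  25:2102  26:2025  27:367  28:1267  29:134  30:1734  31:2312
  32:2305  33:1518  34:2024  35:1921  36:1006  37:2119  38:1270  39:138
  40:184  41:1023  42:1364  43:1041  44:1388  45:1073  46:653  47:93
  48:124
Giant step factor: 779^(-49) ≡ 381 (mod 2333).
Scan 146·381^i mod 2333 for i = 0, 1, …:
  i=0: 146   i=1: 1967   i=2: 534   i=3: 483
  i=4: 2049   i=5: 1447   i=6: 719   i=7: 978
  i=8: 1671   i=9: 2075     …   i=37: 1194
  i=38: 2312
Match at i=38, j=31: a = 38·49 + 31 = 1893.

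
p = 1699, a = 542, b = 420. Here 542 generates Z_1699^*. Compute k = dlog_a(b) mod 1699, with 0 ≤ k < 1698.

1435

Baby-step giant-step with m = ceil(sqrt(1698)) = 42.
Baby table (542^j mod 1699 for j=0..41):
  0:1  1:542  2:1536  3:2  4:1084  5:1373  6:4  7:469
  8:1047  9:8  10:938  11:395  12:16  13:177  14:790  15:32
  16:354  17:1580  18:64  19:708  20:1461  21:128  22:1416  23:1223
  24:256  25:1133  26:747  27:512  28:567  29:1494  30:1024  31:1134
  32:1289  33:349  34:569  35:879  36:698  37:1138  38:59  39:1396
  40:577  41:118
Giant step factor: 542^(-42) ≡ 928 (mod 1699).
Scan 420·928^i mod 1699 for i = 0, 1, …:
  i=0: 420   i=1: 689   i=2: 568   i=3: 414
  i=4: 218   i=5: 123   i=6: 311   i=7: 1477
  i=8: 1262   i=9: 525     …   i=33: 1218
  i=34: 469
Match at i=34, j=7: k = 34·42 + 7 = 1435.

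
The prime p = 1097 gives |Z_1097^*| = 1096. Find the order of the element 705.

548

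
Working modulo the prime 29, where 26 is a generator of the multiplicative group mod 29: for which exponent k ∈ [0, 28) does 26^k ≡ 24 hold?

Successive powers of 26 modulo 29:
  26^0=1  26^1=26  26^2=9  26^3=2  26^4=23  26^5=18
  26^6=4  26^7=17  26^8=7  26^9=8  26^10=5  26^11=14
  26^12=16  26^13=10  26^14=28  26^15=3  26^16=20  26^17=27
  26^18=6  26^19=11  26^20=25  26^21=12  26^22=22  26^23=21
  26^24=24
So 26^24 ≡ 24 (mod 29), giving k = 24.

24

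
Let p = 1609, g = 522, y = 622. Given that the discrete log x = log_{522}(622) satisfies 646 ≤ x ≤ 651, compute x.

646

Compute 522^646 mod 1609 = 622, then multiply by 522 repeatedly:
  522^646=622
Found 622 at exponent 646.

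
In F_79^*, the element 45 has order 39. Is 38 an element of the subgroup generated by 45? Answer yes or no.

38 ∈ ⟨45⟩ iff 38^39 ≡ 1 (mod 79), since |⟨45⟩| = 39.
38^39 mod 79 = 1.
Since 1 = 1, 38 lies in the subgroup.

yes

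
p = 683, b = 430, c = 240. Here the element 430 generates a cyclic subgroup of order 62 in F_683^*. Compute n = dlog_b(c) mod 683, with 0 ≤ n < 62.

Baby-step giant-step with m = ceil(sqrt(62)) = 8.
Baby table (430^j mod 683 for j=0..7):
  0:1  1:430  2:490  3:336  4:367  5:37  6:201  7:372
Giant step factor: 430^(-8) ≡ 391 (mod 683).
Scan 240·391^i mod 683 for i = 0, 1, …:
  i=0: 240   i=1: 269   i=2: 680   i=3: 193
  i=4: 333   i=5: 433   i=6: 602   i=7: 430
Match at i=7, j=1: n = 7·8 + 1 = 57.

57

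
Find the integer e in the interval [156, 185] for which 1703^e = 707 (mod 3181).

168

Compute 1703^156 mod 3181 = 2864, then multiply by 1703 repeatedly:
  1703^156=2864  1703^157=919  1703^158=5  1703^159=2153  1703^160=2047
  1703^161=2846  1703^162=2075  1703^163=2815  1703^164=178  1703^165=939
  1703^166=2255  1703^167=798  1703^168=707
Found 707 at exponent 168.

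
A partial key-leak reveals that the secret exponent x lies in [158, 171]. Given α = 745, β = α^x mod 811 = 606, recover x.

163

Compute 745^158 mod 811 = 459, then multiply by 745 repeatedly:
  745^158=459  745^159=524  745^160=289  745^161=390  745^162=212
  745^163=606
Found 606 at exponent 163.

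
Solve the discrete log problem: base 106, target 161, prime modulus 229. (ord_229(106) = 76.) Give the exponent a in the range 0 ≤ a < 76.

Baby-step giant-step with m = ceil(sqrt(76)) = 9.
Baby table (106^j mod 229 for j=0..8):
  0:1  1:106  2:15  3:216  4:225  5:34  6:169  7:52
  8:16
Giant step factor: 106^(-9) ≡ 197 (mod 229).
Scan 161·197^i mod 229 for i = 0, 1, …:
  i=0: 161   i=1: 115   i=2: 213   i=3: 54
  i=4: 104   i=5: 107   i=6: 11   i=7: 106
Match at i=7, j=1: a = 7·9 + 1 = 64.

64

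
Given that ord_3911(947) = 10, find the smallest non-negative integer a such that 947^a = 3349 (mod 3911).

Successive powers of 947 modulo 3911:
  947^0=1  947^1=947  947^2=1190  947^3=562  947^4=318  947^5=3910
  947^6=2964  947^7=2721  947^8=3349
So 947^8 ≡ 3349 (mod 3911), giving a = 8.

8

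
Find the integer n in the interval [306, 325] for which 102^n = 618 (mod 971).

319

Compute 102^306 mod 971 = 115, then multiply by 102 repeatedly:
  102^306=115  102^307=78  102^308=188  102^309=727  102^310=358
  102^311=589  102^312=847  102^313=946  102^314=363  102^315=128
  102^316=433  102^317=471  102^318=463  102^319=618
Found 618 at exponent 319.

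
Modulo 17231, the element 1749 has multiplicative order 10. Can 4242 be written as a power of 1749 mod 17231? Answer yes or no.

⟨1749⟩ has order 10; its elements mod 17231 are {1, 1711, 1749, 5655, 8117, 9114, 11576, 15482, 15520, 17230}.
4242 is not in this set.

no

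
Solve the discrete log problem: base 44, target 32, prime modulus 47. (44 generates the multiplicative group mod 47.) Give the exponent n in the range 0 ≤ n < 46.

16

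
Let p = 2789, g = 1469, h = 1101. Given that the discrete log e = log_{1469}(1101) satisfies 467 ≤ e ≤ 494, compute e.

489

Compute 1469^467 mod 2789 = 1348, then multiply by 1469 repeatedly:
  1469^467=1348  1469^468=22  1469^469=1639  1469^470=784  1469^471=2628
  1469^472=556  1469^473=2376  1469^474=1305  1469^475=1002  1469^476=2135
  1469^477=1479  1469^478=20  1469^479=1490  1469^480=2234  1469^481=1882
  1469^482=759  1469^483=2160  1469^484=1947  1469^485=1418  1469^486=2448
  1469^487=1091  1469^488=1793  1469^489=1101
Found 1101 at exponent 489.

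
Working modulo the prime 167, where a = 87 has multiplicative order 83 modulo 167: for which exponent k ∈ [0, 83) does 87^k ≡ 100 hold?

Baby-step giant-step with m = ceil(sqrt(83)) = 10.
Baby table (87^j mod 167 for j=0..9):
  0:1  1:87  2:54  3:22  4:77  5:19  6:150  7:24
  8:84  9:127
Giant step factor: 87^(-10) ≡ 99 (mod 167).
Scan 100·99^i mod 167 for i = 0, 1, …:
  i=0: 100   i=1: 47   i=2: 144   i=3: 61
  i=4: 27   i=5: 1
Match at i=5, j=0: k = 5·10 + 0 = 50.

50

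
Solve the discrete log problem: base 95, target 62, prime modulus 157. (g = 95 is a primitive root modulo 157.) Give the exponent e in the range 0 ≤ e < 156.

79

Baby-step giant-step with m = ceil(sqrt(156)) = 13.
Baby table (95^j mod 157 for j=0..12):
  0:1  1:95  2:76  3:155  4:124  5:5  6:4  7:66
  8:147  9:149  10:25  11:20  12:16
Giant step factor: 95^(-13) ≡ 135 (mod 157).
Scan 62·135^i mod 157 for i = 0, 1, …:
  i=0: 62   i=1: 49   i=2: 21   i=3: 9
  i=4: 116   i=5: 117   i=6: 95
Match at i=6, j=1: e = 6·13 + 1 = 79.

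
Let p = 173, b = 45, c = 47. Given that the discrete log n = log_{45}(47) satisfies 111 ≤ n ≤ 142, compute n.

132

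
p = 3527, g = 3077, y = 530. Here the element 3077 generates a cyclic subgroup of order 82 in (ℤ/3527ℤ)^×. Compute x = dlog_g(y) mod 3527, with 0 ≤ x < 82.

31

Baby-step giant-step with m = ceil(sqrt(82)) = 10.
Baby table (3077^j mod 3527 for j=0..9):
  0:1  1:3077  2:1461  3:2099  4:686  5:1676  6:578  7:898
  8:1505  9:3461
Giant step factor: 3077^(-10) ≡ 2997 (mod 3527).
Scan 530·2997^i mod 3527 for i = 0, 1, …:
  i=0: 530   i=1: 1260   i=2: 2330   i=3: 3077
Match at i=3, j=1: x = 3·10 + 1 = 31.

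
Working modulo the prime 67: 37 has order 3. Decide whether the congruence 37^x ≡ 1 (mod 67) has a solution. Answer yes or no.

⟨37⟩ has order 3; its elements mod 67 are {1, 29, 37}.
1 is in this set.

yes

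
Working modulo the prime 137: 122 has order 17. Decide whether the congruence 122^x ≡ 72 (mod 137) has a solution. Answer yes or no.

yes

72 ∈ ⟨122⟩ iff 72^17 ≡ 1 (mod 137), since |⟨122⟩| = 17.
72^17 mod 137 = 1.
Since 1 = 1, 72 lies in the subgroup.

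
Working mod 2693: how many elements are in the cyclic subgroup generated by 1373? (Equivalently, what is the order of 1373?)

The order of 1373 must divide p − 1 = 2692 = 2^2 · 673.
Divisors: 1, 2, 4, 673, 1346, 2692.
Check each in increasing order: 1373^1 ≡ 1373;  1373^2 ≡ 29;  1373^4 ≡ 841;  1373^673 ≡ 859;  1373^1346 ≡ 2692;  1373^2692 ≡ 1.
Smallest exponent giving 1 is 2692.

2692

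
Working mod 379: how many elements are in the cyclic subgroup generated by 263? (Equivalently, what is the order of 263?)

The order of 263 must divide p − 1 = 378 = 2 · 3^3 · 7.
Divisors: 1, 2, 3, 6, 7, 9, 14, 18, 21, 27, 42, 54, 63, 126, 189, 378.
Check each in increasing order: 263^1 ≡ 263;  263^2 ≡ 191;  263^3 ≡ 205;  263^6 ≡ 335;  263^7 ≡ 177;  263^9 ≡ 76;  263^14 ≡ 251;  263^18 ≡ 91;  263^21 ≡ 84;  263^27 ≡ 94;  263^42 ≡ 234;  263^54 ≡ 119;  263^63 ≡ 327;  263^126 ≡ 51;  263^189 ≡ 1.
Smallest exponent giving 1 is 189.

189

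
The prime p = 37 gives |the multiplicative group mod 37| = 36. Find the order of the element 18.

The order of 18 must divide p − 1 = 36 = 2^2 · 3^2.
Divisors: 1, 2, 3, 4, 6, 9, 12, 18, 36.
Check each in increasing order: 18^1 ≡ 18;  18^2 ≡ 28;  18^3 ≡ 23;  18^4 ≡ 7;  18^6 ≡ 11;  18^9 ≡ 31;  18^12 ≡ 10;  18^18 ≡ 36;  18^36 ≡ 1.
Smallest exponent giving 1 is 36.

36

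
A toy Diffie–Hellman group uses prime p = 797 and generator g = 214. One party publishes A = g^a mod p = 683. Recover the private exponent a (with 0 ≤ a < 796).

457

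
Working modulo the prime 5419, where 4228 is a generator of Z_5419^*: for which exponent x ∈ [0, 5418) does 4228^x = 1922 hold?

115

Baby-step giant-step with m = ceil(sqrt(5418)) = 74.
Baby table (4228^j mod 5419 for j=0..73):
  0:1  1:4228  2:4122  3:312  4:2319  5:1761  6:5221  7:2801
  8:2113  9:3252  10:1453  11:3557  12:1271  13:3559  14:4308  15:965
  16:4932  17:184  18:3035  19:5207  20:3218  21:4014  22:4303  23:1501
  24:579  25:4043  26:2278  27:1821  28:4208  29:847  30:4576  31:1498
  32:4152  33:2515  34:1342  35:283  36:4344  37:1441  38:1592  39:578
  40:5234  41:3575  42:1509  43:1889  44:4505  45:4774  46:4116  47:2039
  48:4682  49:5308  50:2145  51:3073  52:3301  53:2703  54:5032  55:302
  56:3391  57:3893  58:2101  59:1287  60:760  61:5232  62:538  63:4103
  64:1265  65:5286  66:1252  67:4512  68:1856  69:456  70:4223  71:4658
  72:1378  73:759
Giant step factor: 4228^(-74) ≡ 2920 (mod 5419).
Scan 1922·2920^i mod 5419 for i = 0, 1, …:
  i=0: 1922   i=1: 3575
Match at i=1, j=41: x = 1·74 + 41 = 115.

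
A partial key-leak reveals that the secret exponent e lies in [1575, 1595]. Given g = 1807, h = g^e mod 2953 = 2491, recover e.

1577

Compute 1807^1575 mod 2953 = 2896, then multiply by 1807 repeatedly:
  1807^1575=2896  1807^1576=356  1807^1577=2491
Found 2491 at exponent 1577.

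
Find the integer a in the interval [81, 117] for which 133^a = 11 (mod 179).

95

Compute 133^81 mod 179 = 30, then multiply by 133 repeatedly:
  133^81=30  133^82=52  133^83=114  133^84=126  133^85=111
  133^86=85  133^87=28  133^88=144  133^89=178  133^90=46
  133^91=32  133^92=139  133^93=50  133^94=27  133^95=11
Found 11 at exponent 95.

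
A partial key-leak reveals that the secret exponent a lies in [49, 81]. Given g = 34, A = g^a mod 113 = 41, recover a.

Compute 34^49 mod 113 = 48, then multiply by 34 repeatedly:
  34^49=48  34^50=50  34^51=5  34^52=57  34^53=17
  34^54=13  34^55=103  34^56=112  34^57=79  34^58=87
  34^59=20  34^60=2  34^61=68  34^62=52  34^63=73
  34^64=109  34^65=90  34^66=9  34^67=80  34^68=8
  34^69=46  34^70=95  34^71=66  34^72=97  34^73=21
  34^74=36  34^75=94  34^76=32  34^77=71  34^78=41
Found 41 at exponent 78.

78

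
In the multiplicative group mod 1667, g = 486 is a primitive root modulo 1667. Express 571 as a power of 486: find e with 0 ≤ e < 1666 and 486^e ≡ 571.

Baby-step giant-step with m = ceil(sqrt(1666)) = 41.
Baby table (486^j mod 1667 for j=0..40):
  0:1  1:486  2:1149  3:1636  4:1604  5:1055  6:961  7:286
  8:635  9:215  10:1136  11:319  12:3  13:1458  14:113  15:1574
  16:1478  17:1498  18:1216  19:858  20:238  21:645  22:74  23:957
  24:9  25:1040  26:339  27:1388  28:1100  29:1160  30:314  31:907
  32:714  33:268  34:222  35:1204  36:27  37:1453  38:1017  39:830
  40:1633
Giant step factor: 486^(-41) ≡ 765 (mod 1667).
Scan 571·765^i mod 1667 for i = 0, 1, …:
  i=0: 571   i=1: 61   i=2: 1656   i=3: 1587
  i=4: 479   i=5: 1362   i=6: 55   i=7: 400
  i=8: 939   i=9: 1525     …   i=32: 608
  i=33: 27
Match at i=33, j=36: e = 33·41 + 36 = 1389.

1389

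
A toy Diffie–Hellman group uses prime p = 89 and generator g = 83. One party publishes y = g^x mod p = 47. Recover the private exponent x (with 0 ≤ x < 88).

86

Baby-step giant-step with m = ceil(sqrt(88)) = 10.
Baby table (83^j mod 89 for j=0..9):
  0:1  1:83  2:36  3:51  4:50  5:56  6:20  7:58
  8:8  9:41
Giant step factor: 83^(-10) ≡ 17 (mod 89).
Scan 47·17^i mod 89 for i = 0, 1, …:
  i=0: 47   i=1: 87   i=2: 55   i=3: 45
  i=4: 53   i=5: 11   i=6: 9   i=7: 64
  i=8: 20
Match at i=8, j=6: x = 8·10 + 6 = 86.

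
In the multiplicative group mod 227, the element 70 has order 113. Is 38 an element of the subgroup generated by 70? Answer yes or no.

no

38 ∈ ⟨70⟩ iff 38^113 ≡ 1 (mod 227), since |⟨70⟩| = 113.
38^113 mod 227 = 226.
Since 226 ≠ 1, 38 does not lie in the subgroup.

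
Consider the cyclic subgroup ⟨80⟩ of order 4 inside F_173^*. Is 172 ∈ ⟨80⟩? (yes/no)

172 ∈ ⟨80⟩ iff 172^4 ≡ 1 (mod 173), since |⟨80⟩| = 4.
172^4 mod 173 = 1.
Since 1 = 1, 172 lies in the subgroup.

yes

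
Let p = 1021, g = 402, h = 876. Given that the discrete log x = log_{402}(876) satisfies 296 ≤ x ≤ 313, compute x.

300

Compute 402^296 mod 1021 = 254, then multiply by 402 repeatedly:
  402^296=254  402^297=8  402^298=153  402^299=246  402^300=876
Found 876 at exponent 300.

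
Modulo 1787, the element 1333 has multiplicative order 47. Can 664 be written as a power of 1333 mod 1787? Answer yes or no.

no

664 ∈ ⟨1333⟩ iff 664^47 ≡ 1 (mod 1787), since |⟨1333⟩| = 47.
664^47 mod 1787 = 623.
Since 623 ≠ 1, 664 does not lie in the subgroup.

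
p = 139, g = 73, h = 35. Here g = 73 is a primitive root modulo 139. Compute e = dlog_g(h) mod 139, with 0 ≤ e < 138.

76

Baby-step giant-step with m = ceil(sqrt(138)) = 12.
Baby table (73^j mod 139 for j=0..11):
  0:1  1:73  2:47  3:95  4:124  5:17  6:129  7:104
  8:86  9:23  10:11  11:108
Giant step factor: 73^(-12) ≡ 57 (mod 139).
Scan 35·57^i mod 139 for i = 0, 1, …:
  i=0: 35   i=1: 49   i=2: 13   i=3: 46
  i=4: 120   i=5: 29   i=6: 124
Match at i=6, j=4: e = 6·12 + 4 = 76.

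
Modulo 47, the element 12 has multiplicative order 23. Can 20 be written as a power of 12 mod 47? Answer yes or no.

no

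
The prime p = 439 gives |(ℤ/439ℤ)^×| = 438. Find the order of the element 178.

The order of 178 must divide p − 1 = 438 = 2 · 3 · 73.
Divisors: 1, 2, 3, 6, 73, 146, 219, 438.
Check each in increasing order: 178^1 ≡ 178;  178^2 ≡ 76;  178^3 ≡ 358;  178^6 ≡ 415;  178^73 ≡ 172;  178^146 ≡ 171;  178^219 ≡ 438;  178^438 ≡ 1.
Smallest exponent giving 1 is 438.

438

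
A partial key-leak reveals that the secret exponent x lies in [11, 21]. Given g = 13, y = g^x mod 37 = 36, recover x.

18

Compute 13^11 mod 37 = 15, then multiply by 13 repeatedly:
  13^11=15  13^12=10  13^13=19  13^14=25  13^15=29
  13^16=7  13^17=17  13^18=36
Found 36 at exponent 18.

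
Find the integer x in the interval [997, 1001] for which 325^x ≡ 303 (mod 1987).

999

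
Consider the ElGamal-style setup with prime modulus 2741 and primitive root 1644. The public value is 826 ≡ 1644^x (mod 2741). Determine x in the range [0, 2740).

Baby-step giant-step with m = ceil(sqrt(2740)) = 53.
Baby table (1644^j mod 2741 for j=0..52):
  0:1  1:1644  2:110  3:2675  4:1136  5:963  6:1615  7:1772
  8:2226  9:309  10:911  11:1098  12:1534  13:176  14:1539  15:173
  16:2089  17:2584  18:2287  19:1917  20:2139  21:2554  22:2305  23:1358
  24:1378  25:1366  26:825  27:2246  28:297  29:370  30:2519  31:2326
  32:249  33:947  34:2721  35:12  36:541  37:1320  38:1949  39:2668
  40:592  41:193  42:2077  43:2043  44:967  45:2709  46:2212  47:1962
  48:2112  49:2022  50:2076  51:399  52:857
Giant step factor: 1644^(-53) ≡ 1693 (mod 2741).
Scan 826·1693^i mod 2741 for i = 0, 1, …:
  i=0: 826   i=1: 508   i=2: 2111   i=3: 2400
  i=4: 1038   i=5: 353   i=6: 91   i=7: 567
  i=8: 581   i=9: 2355     …   i=19: 400
  i=20: 173
Match at i=20, j=15: x = 20·53 + 15 = 1075.

1075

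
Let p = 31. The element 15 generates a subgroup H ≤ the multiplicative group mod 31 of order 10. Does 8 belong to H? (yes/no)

yes

8 ∈ ⟨15⟩ iff 8^10 ≡ 1 (mod 31), since |⟨15⟩| = 10.
8^10 mod 31 = 1.
Since 1 = 1, 8 lies in the subgroup.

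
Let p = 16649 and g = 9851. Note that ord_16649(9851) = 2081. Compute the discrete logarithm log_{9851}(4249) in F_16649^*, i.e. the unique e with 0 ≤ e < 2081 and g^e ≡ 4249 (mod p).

1712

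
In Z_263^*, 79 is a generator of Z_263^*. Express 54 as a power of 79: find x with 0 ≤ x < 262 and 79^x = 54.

Baby-step giant-step with m = ceil(sqrt(262)) = 17.
Baby table (79^j mod 263 for j=0..16):
  0:1  1:79  2:192  3:177  4:44  5:57  6:32  7:161
  8:95  9:141  10:93  11:246  12:235  13:155  14:147  15:41
  16:83
Giant step factor: 79^(-17) ≡ 73 (mod 263).
Scan 54·73^i mod 263 for i = 0, 1, …:
  i=0: 54   i=1: 260   i=2: 44
Match at i=2, j=4: x = 2·17 + 4 = 38.

38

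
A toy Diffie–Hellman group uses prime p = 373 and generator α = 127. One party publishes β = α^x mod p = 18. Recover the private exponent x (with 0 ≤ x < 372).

237

Baby-step giant-step with m = ceil(sqrt(372)) = 20.
Baby table (127^j mod 373 for j=0..19):
  0:1  1:127  2:90  3:240  4:267  5:339  6:158  7:297
  8:46  9:247  10:37  11:223  12:346  13:301  14:181  15:234
  16:251  17:172  18:210  19:187
Giant step factor: 127^(-20) ≡ 94 (mod 373).
Scan 18·94^i mod 373 for i = 0, 1, …:
  i=0: 18   i=1: 200   i=2: 150   i=3: 299
  i=4: 131   i=5: 5   i=6: 97   i=7: 166
  i=8: 311   i=9: 140   i=10: 105   i=11: 172
Match at i=11, j=17: x = 11·20 + 17 = 237.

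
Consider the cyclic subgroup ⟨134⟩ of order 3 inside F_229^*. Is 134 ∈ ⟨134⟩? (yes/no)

yes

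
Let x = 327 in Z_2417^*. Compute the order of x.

The order of 327 must divide p − 1 = 2416 = 2^4 · 151.
Divisors: 1, 2, 4, 8, 16, 151, 302, 604, 1208, 2416.
Check each in increasing order: 327^1 ≡ 327;  327^2 ≡ 581;  327^4 ≡ 1598;  327^8 ≡ 1252;  327^16 ≡ 1288;  327^151 ≡ 2072;  327^302 ≡ 592;  327^604 ≡ 2416;  327^1208 ≡ 1.
Smallest exponent giving 1 is 1208.

1208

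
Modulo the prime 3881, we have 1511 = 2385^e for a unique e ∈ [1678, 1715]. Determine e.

1689

Compute 2385^1678 mod 3881 = 199, then multiply by 2385 repeatedly:
  2385^1678=199  2385^1679=1133  2385^1680=1029  2385^1681=1373  2385^1682=2922
  2385^1683=2575  2385^1684=1633  2385^1685=2062  2385^1686=643  2385^1687=560
  2385^1688=536  2385^1689=1511
Found 1511 at exponent 1689.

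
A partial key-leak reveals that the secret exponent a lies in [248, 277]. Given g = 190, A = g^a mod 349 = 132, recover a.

263

Compute 190^248 mod 349 = 147, then multiply by 190 repeatedly:
  190^248=147  190^249=10  190^250=155  190^251=134  190^252=332
  190^253=260  190^254=191  190^255=343  190^256=256  190^257=129
  190^258=80  190^259=193  190^260=25  190^261=213  190^262=335
  190^263=132
Found 132 at exponent 263.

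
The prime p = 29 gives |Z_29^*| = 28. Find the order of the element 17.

4

The order of 17 must divide p − 1 = 28 = 2^2 · 7.
Divisors: 1, 2, 4, 7, 14, 28.
Check each in increasing order: 17^1 ≡ 17;  17^2 ≡ 28;  17^4 ≡ 1.
Smallest exponent giving 1 is 4.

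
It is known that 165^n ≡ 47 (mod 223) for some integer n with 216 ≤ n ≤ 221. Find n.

Compute 165^216 mod 223 = 128, then multiply by 165 repeatedly:
  165^216=128  165^217=158  165^218=202  165^219=103  165^220=47
Found 47 at exponent 220.

220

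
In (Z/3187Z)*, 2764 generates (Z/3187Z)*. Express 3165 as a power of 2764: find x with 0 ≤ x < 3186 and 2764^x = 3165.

1534

Baby-step giant-step with m = ceil(sqrt(3186)) = 57.
Baby table (2764^j mod 3187 for j=0..56):
  0:1  1:2764  2:457  3:1096  4:1694  5:513  6:2904  7:1790
  8:1336  9:2158  10:1835  11:1423  12:414  13:163  14:1165  15:1190
  16:176  17:2040  18:757  19:1676  20:1753  21:1052  22:1184  23:2714
  24:2485  25:555  26:1073  27:1862  28:2750  29:5  30:1072  31:2285
  32:2293  33:2096  34:2565  35:1772  36:2576  37:306  38:1229  39:2801
  40:741  41:2070  42:815  43:2638  44:2763  45:880  46:639  47:598
  48:2006  49:2391  50:2073  51:2733  52:822  53:2864  54:2775  55:2178
  56:2936
Giant step factor: 2764^(-57) ≡ 493 (mod 3187).
Scan 3165·493^i mod 3187 for i = 0, 1, …:
  i=0: 3165   i=1: 1902   i=2: 708   i=3: 1661
  i=4: 3001   i=5: 725   i=6: 481   i=7: 1295
  i=8: 1035   i=9: 335     …   i=25: 1398
  i=26: 822
Match at i=26, j=52: x = 26·57 + 52 = 1534.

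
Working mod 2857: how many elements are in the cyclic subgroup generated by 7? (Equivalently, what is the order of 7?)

The order of 7 must divide p − 1 = 2856 = 2^3 · 3 · 7 · 17.
Divisors: 1, 2, 3, 4, 6, 7, 8, 12, 14, 17, 21, 24, 28, 34, 42, 51, 56, 68, 84, 102, 119, 136, 168, 204, 238, 357, 408, 476, 714, 952, 1428, 2856.
Check each in increasing order: 7^1 ≡ 7;  7^2 ≡ 49;  7^3 ≡ 343;  7^4 ≡ 2401;  7^6 ≡ 512;  7^7 ≡ 727;  7^8 ≡ 2232;  7^12 ≡ 2157;  7^14 ≡ 2841;  7^17 ≡ 226;  7^21 ≡ 2653;  7^24 ≡ 1453;  7^28 ≡ 256;  7^34 ≡ 2507;  7^42 ≡ 1618;  7^51 ≡ 896;  7^56 ≡ 2682;  7^68 ≡ 2506;  7^84 ≡ 912;  7^102 ≡ 2856;  7^119 ≡ 2631;  7^136 ≡ 350;  7^168 ≡ 357;  7^204 ≡ 1.
Smallest exponent giving 1 is 204.

204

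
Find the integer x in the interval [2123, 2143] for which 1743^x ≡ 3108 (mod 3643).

2140

Compute 1743^2123 mod 3643 = 1292, then multiply by 1743 repeatedly:
  1743^2123=1292  1743^2124=582  1743^2125=1672  1743^2126=3539  1743^2127=878
  1743^2128=294  1743^2129=2422  1743^2130=2952  1743^2131=1420  1743^2132=1463
  1743^2133=3552  1743^2134=1679  1743^2135=1168  1743^2136=3030  1743^2137=2583
  1743^2138=3064  1743^2139=3557  1743^2140=3108
Found 3108 at exponent 2140.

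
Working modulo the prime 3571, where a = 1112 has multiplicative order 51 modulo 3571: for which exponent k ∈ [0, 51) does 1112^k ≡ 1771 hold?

Baby-step giant-step with m = ceil(sqrt(51)) = 8.
Baby table (1112^j mod 3571 for j=0..7):
  0:1  1:1112  2:978  3:1952  4:3027  5:2142  6:47  7:2270
Giant step factor: 1112^(-8) ≡ 336 (mod 3571).
Scan 1771·336^i mod 3571 for i = 0, 1, …:
  i=0: 1771   i=1: 2270
Match at i=1, j=7: k = 1·8 + 7 = 15.

15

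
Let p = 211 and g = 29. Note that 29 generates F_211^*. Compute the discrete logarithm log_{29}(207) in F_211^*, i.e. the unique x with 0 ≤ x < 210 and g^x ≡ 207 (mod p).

Baby-step giant-step with m = ceil(sqrt(210)) = 15.
Baby table (29^j mod 211 for j=0..14):
  0:1  1:29  2:208  3:124  4:9  5:50  6:184  7:61
  8:81  9:28  10:179  11:127  12:96  13:41  14:134
Giant step factor: 29^(-15) ≡ 12 (mod 211).
Scan 207·12^i mod 211 for i = 0, 1, …:
  i=0: 207   i=1: 163   i=2: 57   i=3: 51
  i=4: 190   i=5: 170   i=6: 141   i=7: 4
  i=8: 48   i=9: 154   i=10: 160   i=11: 21
  i=12: 41
Match at i=12, j=13: x = 12·15 + 13 = 193.

193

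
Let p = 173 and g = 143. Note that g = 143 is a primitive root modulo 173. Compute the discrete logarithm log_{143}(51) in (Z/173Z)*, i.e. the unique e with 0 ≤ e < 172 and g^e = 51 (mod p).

40

Baby-step giant-step with m = ceil(sqrt(172)) = 14.
Baby table (143^j mod 173 for j=0..13):
  0:1  1:143  2:35  3:161  4:14  5:99  6:144  7:5
  8:23  9:2  10:113  11:70  12:149  13:28
Giant step factor: 143^(-14) ≡ 90 (mod 173).
Scan 51·90^i mod 173 for i = 0, 1, …:
  i=0: 51   i=1: 92   i=2: 149
Match at i=2, j=12: e = 2·14 + 12 = 40.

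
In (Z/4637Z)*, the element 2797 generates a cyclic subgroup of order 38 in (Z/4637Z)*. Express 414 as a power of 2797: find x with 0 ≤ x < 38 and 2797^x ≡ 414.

12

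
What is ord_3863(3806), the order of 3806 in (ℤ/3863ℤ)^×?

1931

The order of 3806 must divide p − 1 = 3862 = 2 · 1931.
Divisors: 1, 2, 1931, 3862.
Check each in increasing order: 3806^1 ≡ 3806;  3806^2 ≡ 3249;  3806^1931 ≡ 1.
Smallest exponent giving 1 is 1931.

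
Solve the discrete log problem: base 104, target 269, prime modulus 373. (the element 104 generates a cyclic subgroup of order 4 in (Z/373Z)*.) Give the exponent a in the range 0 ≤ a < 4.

3

Successive powers of 104 modulo 373:
  104^0=1  104^1=104  104^2=372  104^3=269
So 104^3 ≡ 269 (mod 373), giving a = 3.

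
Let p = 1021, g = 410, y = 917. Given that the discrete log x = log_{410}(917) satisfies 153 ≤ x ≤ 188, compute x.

174

Compute 410^153 mod 1021 = 486, then multiply by 410 repeatedly:
  410^153=486  410^154=165  410^155=264  410^156=14  410^157=635
  410^158=1016  410^159=1013  410^160=804  410^161=878  410^162=588
  410^163=124  410^164=811  410^165=685  410^166=75  410^167=120
  410^168=192  410^169=103  410^170=369  410^171=182  410^172=87
  410^173=956  410^174=917
Found 917 at exponent 174.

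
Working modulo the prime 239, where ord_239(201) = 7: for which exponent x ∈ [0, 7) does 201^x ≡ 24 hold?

Successive powers of 201 modulo 239:
  201^0=1  201^1=201  201^2=10  201^3=98  201^4=100  201^5=24
So 201^5 ≡ 24 (mod 239), giving x = 5.

5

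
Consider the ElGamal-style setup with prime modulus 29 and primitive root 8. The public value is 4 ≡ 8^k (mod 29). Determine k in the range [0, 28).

Successive powers of 8 modulo 29:
  8^0=1  8^1=8  8^2=6  8^3=19  8^4=7  8^5=27
  8^6=13  8^7=17  8^8=20  8^9=15  8^10=4
So 8^10 ≡ 4 (mod 29), giving k = 10.

10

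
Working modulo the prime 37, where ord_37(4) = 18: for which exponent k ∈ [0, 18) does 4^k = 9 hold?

Successive powers of 4 modulo 37:
  4^0=1  4^1=4  4^2=16  4^3=27  4^4=34  4^5=25
  4^6=26  4^7=30  4^8=9
So 4^8 ≡ 9 (mod 37), giving k = 8.

8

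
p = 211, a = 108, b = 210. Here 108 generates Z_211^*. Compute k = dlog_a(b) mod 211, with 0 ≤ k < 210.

Baby-step giant-step with m = ceil(sqrt(210)) = 15.
Baby table (108^j mod 211 for j=0..14):
  0:1  1:108  2:59  3:42  4:105  5:157  6:76  7:190
  8:53  9:27  10:173  11:116  12:79  13:92  14:19
Giant step factor: 108^(-15) ≡ 40 (mod 211).
Scan 210·40^i mod 211 for i = 0, 1, …:
  i=0: 210   i=1: 171   i=2: 88   i=3: 144
  i=4: 63   i=5: 199   i=6: 153   i=7: 1
Match at i=7, j=0: k = 7·15 + 0 = 105.

105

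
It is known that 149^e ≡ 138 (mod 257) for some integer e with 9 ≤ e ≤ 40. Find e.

Compute 149^9 mod 257 = 55, then multiply by 149 repeatedly:
  149^9=55  149^10=228  149^11=48  149^12=213  149^13=126
  149^14=13  149^15=138
Found 138 at exponent 15.

15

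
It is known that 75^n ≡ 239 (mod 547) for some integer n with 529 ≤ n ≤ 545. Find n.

Compute 75^529 mod 547 = 410, then multiply by 75 repeatedly:
  75^529=410  75^530=118  75^531=98  75^532=239
Found 239 at exponent 532.

532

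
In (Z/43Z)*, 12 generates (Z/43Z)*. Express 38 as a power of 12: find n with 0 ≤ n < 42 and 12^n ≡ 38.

Baby-step giant-step with m = ceil(sqrt(42)) = 7.
Baby table (12^j mod 43 for j=0..6):
  0:1  1:12  2:15  3:8  4:10  5:34  6:21
Giant step factor: 12^(-7) ≡ 7 (mod 43).
Scan 38·7^i mod 43 for i = 0, 1, …:
  i=0: 38   i=1: 8
Match at i=1, j=3: n = 1·7 + 3 = 10.

10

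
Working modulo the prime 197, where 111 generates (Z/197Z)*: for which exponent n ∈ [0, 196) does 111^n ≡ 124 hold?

75

Baby-step giant-step with m = ceil(sqrt(196)) = 14.
Baby table (111^j mod 197 for j=0..13):
  0:1  1:111  2:107  3:57  4:23  5:189  6:97  7:129
  8:135  9:13  10:64  11:12  12:150  13:102
Giant step factor: 111^(-14) ≡ 161 (mod 197).
Scan 124·161^i mod 197 for i = 0, 1, …:
  i=0: 124   i=1: 67   i=2: 149   i=3: 152
  i=4: 44   i=5: 189
Match at i=5, j=5: n = 5·14 + 5 = 75.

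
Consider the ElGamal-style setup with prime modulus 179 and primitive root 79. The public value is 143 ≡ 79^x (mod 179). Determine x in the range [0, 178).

125

Baby-step giant-step with m = ceil(sqrt(178)) = 14.
Baby table (79^j mod 179 for j=0..13):
  0:1  1:79  2:155  3:73  4:39  5:38  6:138  7:162
  8:89  9:50  10:12  11:53  12:70  13:160
Giant step factor: 79^(-14) ≡ 83 (mod 179).
Scan 143·83^i mod 179 for i = 0, 1, …:
  i=0: 143   i=1: 55   i=2: 90   i=3: 131
  i=4: 133   i=5: 120   i=6: 115   i=7: 58
  i=8: 160
Match at i=8, j=13: x = 8·14 + 13 = 125.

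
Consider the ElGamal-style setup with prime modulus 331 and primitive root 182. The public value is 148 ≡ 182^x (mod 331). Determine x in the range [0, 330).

293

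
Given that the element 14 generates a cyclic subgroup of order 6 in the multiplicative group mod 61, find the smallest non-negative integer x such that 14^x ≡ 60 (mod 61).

3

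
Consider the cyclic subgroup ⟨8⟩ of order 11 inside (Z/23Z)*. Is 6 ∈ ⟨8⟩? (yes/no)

yes

⟨8⟩ has order 11; its elements mod 23 are {1, 2, 3, 4, 6, 8, 9, 12, 13, 16, 18}.
6 is in this set.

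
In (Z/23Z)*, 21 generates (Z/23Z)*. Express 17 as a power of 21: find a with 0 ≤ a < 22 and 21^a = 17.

9

Successive powers of 21 modulo 23:
  21^0=1  21^1=21  21^2=4  21^3=15  21^4=16  21^5=14
  21^6=18  21^7=10  21^8=3  21^9=17
So 21^9 ≡ 17 (mod 23), giving a = 9.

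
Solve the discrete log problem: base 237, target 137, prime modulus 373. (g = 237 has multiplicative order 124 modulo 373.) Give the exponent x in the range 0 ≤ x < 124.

82

Baby-step giant-step with m = ceil(sqrt(124)) = 12.
Baby table (237^j mod 373 for j=0..11):
  0:1  1:237  2:219  3:56  4:217  5:328  6:152  7:216
  8:91  9:306  10:160  11:247
Giant step factor: 237^(-12) ≡ 356 (mod 373).
Scan 137·356^i mod 373 for i = 0, 1, …:
  i=0: 137   i=1: 282   i=2: 55   i=3: 184
  i=4: 229   i=5: 210   i=6: 160
Match at i=6, j=10: x = 6·12 + 10 = 82.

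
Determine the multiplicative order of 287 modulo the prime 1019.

509

The order of 287 must divide p − 1 = 1018 = 2 · 509.
Divisors: 1, 2, 509, 1018.
Check each in increasing order: 287^1 ≡ 287;  287^2 ≡ 849;  287^509 ≡ 1.
Smallest exponent giving 1 is 509.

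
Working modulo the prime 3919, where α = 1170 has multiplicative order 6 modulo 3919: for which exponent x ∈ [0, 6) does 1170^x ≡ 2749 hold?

Successive powers of 1170 modulo 3919:
  1170^0=1  1170^1=1170  1170^2=1169  1170^3=3918  1170^4=2749
So 1170^4 ≡ 2749 (mod 3919), giving x = 4.

4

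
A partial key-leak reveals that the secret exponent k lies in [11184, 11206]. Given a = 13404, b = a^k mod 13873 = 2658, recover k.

11184

Compute 13404^11184 mod 13873 = 2658, then multiply by 13404 repeatedly:
  13404^11184=2658
Found 2658 at exponent 11184.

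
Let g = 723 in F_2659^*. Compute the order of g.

The order of 723 must divide p − 1 = 2658 = 2 · 3 · 443.
Divisors: 1, 2, 3, 6, 443, 886, 1329, 2658.
Check each in increasing order: 723^1 ≡ 723;  723^2 ≡ 1565;  723^3 ≡ 1420;  723^6 ≡ 878;  723^443 ≡ 904;  723^886 ≡ 903;  723^1329 ≡ 2658;  723^2658 ≡ 1.
Smallest exponent giving 1 is 2658.

2658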